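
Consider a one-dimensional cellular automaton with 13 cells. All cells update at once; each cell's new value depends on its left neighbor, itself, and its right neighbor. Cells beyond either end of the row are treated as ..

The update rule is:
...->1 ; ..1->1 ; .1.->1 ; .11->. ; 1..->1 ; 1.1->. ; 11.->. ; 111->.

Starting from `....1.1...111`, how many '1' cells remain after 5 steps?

10

step 1: 11111.1111...
step 2: ..........111
step 3: 1111111111...
step 4: ..........111  (repeats step 2; period 2)
step 5: 1111111111...
count of 1: 10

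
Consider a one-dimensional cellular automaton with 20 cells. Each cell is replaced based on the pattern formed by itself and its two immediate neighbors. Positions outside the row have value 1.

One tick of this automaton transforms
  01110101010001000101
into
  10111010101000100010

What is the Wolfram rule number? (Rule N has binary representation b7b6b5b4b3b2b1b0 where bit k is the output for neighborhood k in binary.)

240

position 2: 111 → 1  (bit 7 = 1)
position 3: 110 → 1  (bit 6 = 1)
position 0: 101 → 1  (bit 5 = 1)
position 10: 100 → 1  (bit 4 = 1)
position 1: 011 → 0  (bit 3 = 0)
position 5: 010 → 0  (bit 2 = 0)
position 12: 001 → 0  (bit 1 = 0)
position 11: 000 → 0  (bit 0 = 0)
bits b7..b0 = 11110000 = 240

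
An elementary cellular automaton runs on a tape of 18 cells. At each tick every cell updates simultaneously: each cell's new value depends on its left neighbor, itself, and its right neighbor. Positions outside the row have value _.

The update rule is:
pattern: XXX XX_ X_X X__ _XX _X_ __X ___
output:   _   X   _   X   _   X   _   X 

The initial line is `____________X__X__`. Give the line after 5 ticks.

tick 1: XXXXXXXXXXX_XX_XXX
tick 2: __________X__X___X
tick 3: XXXXXXXXX_XX_XXX_X
tick 4: ________X__X___X_X
tick 5: XXXXXXX_XX_XXX_X_X

XXXXXXX_XX_XXX_X_X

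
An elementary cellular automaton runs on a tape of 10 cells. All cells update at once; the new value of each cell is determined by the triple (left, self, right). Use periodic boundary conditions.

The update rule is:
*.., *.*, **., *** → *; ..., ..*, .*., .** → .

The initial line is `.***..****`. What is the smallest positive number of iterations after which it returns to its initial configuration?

10

iteration 1: *.***..***
iteration 2: **.***..**
iteration 3: ***.***..*
iteration 4: ****.***..
iteration 5: .****.***.
iteration 6: ..****.***
iteration 7: *..****.**
iteration 8: **..****.*
iteration 9: ***..****.
iteration 10: .***..****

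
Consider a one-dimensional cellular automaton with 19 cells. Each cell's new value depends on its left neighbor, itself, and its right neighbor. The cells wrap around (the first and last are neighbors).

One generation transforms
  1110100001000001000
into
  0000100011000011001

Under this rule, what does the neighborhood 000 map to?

0

At position 6 the neighborhood is 000; the next row has 0 there.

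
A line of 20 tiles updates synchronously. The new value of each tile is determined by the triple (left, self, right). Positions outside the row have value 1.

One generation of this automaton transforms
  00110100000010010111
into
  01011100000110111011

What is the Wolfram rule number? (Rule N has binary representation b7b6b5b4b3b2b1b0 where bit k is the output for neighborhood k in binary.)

230

position 18: 111 → 1  (bit 7 = 1)
position 3: 110 → 1  (bit 6 = 1)
position 4: 101 → 1  (bit 5 = 1)
position 0: 100 → 0  (bit 4 = 0)
position 2: 011 → 0  (bit 3 = 0)
position 5: 010 → 1  (bit 2 = 1)
position 1: 001 → 1  (bit 1 = 1)
position 7: 000 → 0  (bit 0 = 0)
bits b7..b0 = 11100110 = 230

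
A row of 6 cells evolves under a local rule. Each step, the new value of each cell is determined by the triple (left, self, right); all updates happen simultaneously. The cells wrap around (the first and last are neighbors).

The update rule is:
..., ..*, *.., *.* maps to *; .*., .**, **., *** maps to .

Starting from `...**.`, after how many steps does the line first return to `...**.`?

step 1: ***..*
step 2: ...**.

2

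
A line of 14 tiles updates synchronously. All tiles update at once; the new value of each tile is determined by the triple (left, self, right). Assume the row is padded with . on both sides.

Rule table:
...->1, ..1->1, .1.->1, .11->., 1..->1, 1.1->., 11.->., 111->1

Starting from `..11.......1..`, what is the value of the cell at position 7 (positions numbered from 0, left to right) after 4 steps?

11..1111111111
..11.11111111.
11....111111.1
..1111.1111..1
position 7 holds 1

1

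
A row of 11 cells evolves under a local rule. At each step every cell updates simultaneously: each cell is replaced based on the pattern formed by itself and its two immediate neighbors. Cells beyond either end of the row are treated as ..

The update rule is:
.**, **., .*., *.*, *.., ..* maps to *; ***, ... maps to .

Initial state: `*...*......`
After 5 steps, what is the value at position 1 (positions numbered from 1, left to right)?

**.***.....
****.**....
*..*****...
****...**..
*..**.****.
position 1 holds *

*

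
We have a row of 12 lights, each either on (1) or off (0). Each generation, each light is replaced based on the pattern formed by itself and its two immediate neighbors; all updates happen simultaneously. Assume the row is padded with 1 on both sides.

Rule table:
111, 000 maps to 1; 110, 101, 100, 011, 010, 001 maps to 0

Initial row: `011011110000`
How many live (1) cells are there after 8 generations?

generation 1: 000001100110
generation 2: 011100000000
generation 3: 001001111110
generation 4: 000000111100
generation 5: 011110011000
generation 6: 001100000010
generation 7: 000001111000
generation 8: 011100110010
count of 1: 6

6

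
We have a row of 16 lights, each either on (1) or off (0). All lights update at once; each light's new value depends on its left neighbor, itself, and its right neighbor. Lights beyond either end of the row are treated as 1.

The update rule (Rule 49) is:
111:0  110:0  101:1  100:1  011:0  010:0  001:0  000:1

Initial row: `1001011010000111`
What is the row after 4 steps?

1010100100011100

0100100101110000
1010010010001110
0101001001100001
1010100100011100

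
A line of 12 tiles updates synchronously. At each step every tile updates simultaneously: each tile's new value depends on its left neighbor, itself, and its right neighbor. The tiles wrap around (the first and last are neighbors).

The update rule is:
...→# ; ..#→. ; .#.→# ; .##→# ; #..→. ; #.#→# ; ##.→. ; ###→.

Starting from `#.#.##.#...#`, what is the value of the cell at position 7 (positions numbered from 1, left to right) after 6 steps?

#

step 1: .####.##.#.#
step 2: ##...##.####
step 3: ...#.#.##...
step 4: ##.#####..##
step 5: ..##......#.
step 6: #.#..####.#.
position 7 holds #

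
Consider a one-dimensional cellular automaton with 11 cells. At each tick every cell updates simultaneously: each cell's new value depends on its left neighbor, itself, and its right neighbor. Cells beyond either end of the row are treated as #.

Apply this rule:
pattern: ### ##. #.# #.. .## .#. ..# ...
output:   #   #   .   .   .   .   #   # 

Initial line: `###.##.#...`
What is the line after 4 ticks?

###..#...##
###.#..##.#
###...#.#..
###.##....#

###.##....#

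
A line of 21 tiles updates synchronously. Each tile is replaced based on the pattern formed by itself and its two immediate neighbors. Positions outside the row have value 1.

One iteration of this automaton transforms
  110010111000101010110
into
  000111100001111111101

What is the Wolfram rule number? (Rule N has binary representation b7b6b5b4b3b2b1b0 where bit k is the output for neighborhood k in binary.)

position 0: 111 → 0  (bit 7 = 0)
position 1: 110 → 0  (bit 6 = 0)
position 5: 101 → 1  (bit 5 = 1)
position 2: 100 → 0  (bit 4 = 0)
position 6: 011 → 1  (bit 3 = 1)
position 4: 010 → 1  (bit 2 = 1)
position 3: 001 → 1  (bit 1 = 1)
position 10: 000 → 0  (bit 0 = 0)
bits b7..b0 = 00101110 = 46

46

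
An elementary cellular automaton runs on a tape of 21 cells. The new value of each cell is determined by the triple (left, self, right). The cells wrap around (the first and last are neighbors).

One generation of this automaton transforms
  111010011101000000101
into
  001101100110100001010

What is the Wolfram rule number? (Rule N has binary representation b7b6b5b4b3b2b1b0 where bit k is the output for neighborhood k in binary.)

114

position 0: 111 → 0  (bit 7 = 0)
position 2: 110 → 1  (bit 6 = 1)
position 3: 101 → 1  (bit 5 = 1)
position 5: 100 → 1  (bit 4 = 1)
position 7: 011 → 0  (bit 3 = 0)
position 4: 010 → 0  (bit 2 = 0)
position 6: 001 → 1  (bit 1 = 1)
position 13: 000 → 0  (bit 0 = 0)
bits b7..b0 = 01110010 = 114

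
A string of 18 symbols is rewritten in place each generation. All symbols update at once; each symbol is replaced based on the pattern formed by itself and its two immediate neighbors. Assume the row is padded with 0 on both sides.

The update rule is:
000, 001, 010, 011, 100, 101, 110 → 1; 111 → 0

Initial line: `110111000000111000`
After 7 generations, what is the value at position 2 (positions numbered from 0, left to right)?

1

generation 1: 111101111111101111
generation 2: 100111000000111001
generation 3: 111101111111101111  (repeats generation 1; period 2)
generation 7: 111101111111101111
position 2 holds 1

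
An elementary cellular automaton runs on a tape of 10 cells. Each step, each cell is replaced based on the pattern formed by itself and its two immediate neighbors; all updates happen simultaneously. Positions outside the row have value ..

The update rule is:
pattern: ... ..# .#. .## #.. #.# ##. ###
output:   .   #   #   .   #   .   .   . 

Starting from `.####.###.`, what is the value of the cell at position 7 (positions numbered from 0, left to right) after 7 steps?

.

#........#
##......##
..#....#..
.###..###.
#...##...#
##.#..#.##
...####...
position 7 holds .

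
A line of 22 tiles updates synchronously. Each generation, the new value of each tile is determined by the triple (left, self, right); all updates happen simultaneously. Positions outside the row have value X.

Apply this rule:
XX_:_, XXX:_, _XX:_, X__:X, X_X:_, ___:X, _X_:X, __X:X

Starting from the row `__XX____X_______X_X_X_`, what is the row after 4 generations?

__XX________________X_

XX__XXXXXXXXXXXXX_X_X_
__XX______________X_X_
XX__XXXXXXXXXXXXXXX_X_
__XX________________X_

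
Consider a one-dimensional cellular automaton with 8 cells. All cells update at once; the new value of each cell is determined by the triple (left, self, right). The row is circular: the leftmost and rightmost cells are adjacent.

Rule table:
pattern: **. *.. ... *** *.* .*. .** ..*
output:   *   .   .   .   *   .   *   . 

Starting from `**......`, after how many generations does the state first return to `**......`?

**......

1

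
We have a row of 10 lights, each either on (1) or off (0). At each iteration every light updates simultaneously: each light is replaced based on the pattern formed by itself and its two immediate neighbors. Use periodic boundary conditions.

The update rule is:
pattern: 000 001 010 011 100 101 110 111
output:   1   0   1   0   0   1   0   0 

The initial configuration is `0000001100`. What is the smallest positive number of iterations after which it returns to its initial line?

iteration 1: 1111100001
iteration 2: 0000001100

2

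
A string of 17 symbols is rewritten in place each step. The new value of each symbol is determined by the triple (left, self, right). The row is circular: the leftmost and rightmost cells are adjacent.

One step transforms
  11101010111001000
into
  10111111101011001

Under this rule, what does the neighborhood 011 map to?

1

At position 0 the neighborhood is 011; the next row has 1 there.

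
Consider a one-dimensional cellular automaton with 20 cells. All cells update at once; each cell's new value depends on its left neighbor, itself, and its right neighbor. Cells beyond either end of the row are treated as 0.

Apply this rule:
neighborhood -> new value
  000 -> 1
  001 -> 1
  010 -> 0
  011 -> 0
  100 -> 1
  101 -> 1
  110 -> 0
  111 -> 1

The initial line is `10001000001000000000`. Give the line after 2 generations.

generation 1: 01110111110111111111
generation 2: 10101011101011111110

10101011101011111110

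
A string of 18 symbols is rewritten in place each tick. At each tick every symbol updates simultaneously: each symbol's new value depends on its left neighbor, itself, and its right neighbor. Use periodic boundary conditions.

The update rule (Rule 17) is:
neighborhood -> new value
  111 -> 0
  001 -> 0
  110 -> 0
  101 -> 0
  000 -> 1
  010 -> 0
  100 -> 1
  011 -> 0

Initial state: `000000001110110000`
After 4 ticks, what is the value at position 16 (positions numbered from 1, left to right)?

111111100000001111
000000011111100000
111111000000011111
000000111111000000
position 16 holds 0

0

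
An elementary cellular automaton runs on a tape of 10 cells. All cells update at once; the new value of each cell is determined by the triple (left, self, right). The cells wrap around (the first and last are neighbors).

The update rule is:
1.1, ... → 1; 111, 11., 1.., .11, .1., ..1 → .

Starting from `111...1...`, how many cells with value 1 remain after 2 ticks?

4

tick 1: ....1...1.
tick 2: 111...1...
count of 1: 4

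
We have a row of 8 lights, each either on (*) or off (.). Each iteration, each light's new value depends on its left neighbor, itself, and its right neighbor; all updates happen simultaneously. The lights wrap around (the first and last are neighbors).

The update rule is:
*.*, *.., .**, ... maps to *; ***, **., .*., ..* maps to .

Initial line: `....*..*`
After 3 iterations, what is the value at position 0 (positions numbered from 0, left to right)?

.

***..*..
*..*..*.
.*..*..*
position 0 holds .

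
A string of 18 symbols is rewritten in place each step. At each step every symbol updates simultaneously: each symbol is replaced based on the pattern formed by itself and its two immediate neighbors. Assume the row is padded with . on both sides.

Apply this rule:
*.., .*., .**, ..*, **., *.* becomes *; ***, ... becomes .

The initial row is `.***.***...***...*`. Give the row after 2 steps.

step 1: **.***.**.**.**.**
step 2: ****.*************

****.*************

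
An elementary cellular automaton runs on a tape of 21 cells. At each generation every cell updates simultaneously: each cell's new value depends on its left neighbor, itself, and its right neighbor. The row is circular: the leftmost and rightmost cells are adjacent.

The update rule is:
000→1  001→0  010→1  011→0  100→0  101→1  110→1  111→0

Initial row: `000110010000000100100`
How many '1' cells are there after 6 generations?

4

110010010111110100101
010010011000011100110
010010001011000100010
010010101101010101010
010011110111111111110
010000011000000000010
count of 1: 4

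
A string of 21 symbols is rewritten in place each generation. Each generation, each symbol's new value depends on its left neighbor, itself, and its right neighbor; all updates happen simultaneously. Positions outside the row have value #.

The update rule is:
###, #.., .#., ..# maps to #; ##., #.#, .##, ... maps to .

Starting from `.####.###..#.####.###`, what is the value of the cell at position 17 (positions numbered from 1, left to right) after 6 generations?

#

..##...#.###..##...##
##..#.##..#.##..#.#.#
#.###...###...###.#..
...#.#.#.#.#.#.#..###
#.##.#.#.#.#.#.###.##
.....#.#.#.#.#..#...#
position 17 holds #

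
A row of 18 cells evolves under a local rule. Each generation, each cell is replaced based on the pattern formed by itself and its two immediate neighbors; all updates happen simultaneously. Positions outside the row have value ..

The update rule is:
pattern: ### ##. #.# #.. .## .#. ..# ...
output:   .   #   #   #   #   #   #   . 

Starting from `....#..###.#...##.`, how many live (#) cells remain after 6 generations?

generation 1: ...#####.####.####
generation 2: ..##...###..###..#
generation 3: .####.##.####.####
generation 4: ##..######..###..#
generation 5: #####....####.####
generation 6: #...##..##..###..#
count of #: 9

9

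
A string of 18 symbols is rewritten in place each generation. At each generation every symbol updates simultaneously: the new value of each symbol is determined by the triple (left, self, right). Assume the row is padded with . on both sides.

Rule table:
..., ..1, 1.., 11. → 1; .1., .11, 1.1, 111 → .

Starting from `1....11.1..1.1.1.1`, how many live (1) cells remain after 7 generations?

generation 1: .1111.1..11.......
generation 2: 1...1..11.11111111
generation 3: .111.11.1........1
generation 4: 1..1..1..11111111.
generation 5: .11.11.11.......11
generation 6: 1.1..1..11111111.1
generation 7: ...11.11.......1..
count of 1: 5

5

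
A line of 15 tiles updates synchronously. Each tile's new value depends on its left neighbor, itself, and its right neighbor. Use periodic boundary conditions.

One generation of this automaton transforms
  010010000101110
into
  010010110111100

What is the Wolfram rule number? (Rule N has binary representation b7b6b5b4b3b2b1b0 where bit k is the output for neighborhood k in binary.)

173

position 12: 111 → 1  (bit 7 = 1)
position 13: 110 → 0  (bit 6 = 0)
position 10: 101 → 1  (bit 5 = 1)
position 2: 100 → 0  (bit 4 = 0)
position 11: 011 → 1  (bit 3 = 1)
position 1: 010 → 1  (bit 2 = 1)
position 0: 001 → 0  (bit 1 = 0)
position 6: 000 → 1  (bit 0 = 1)
bits b7..b0 = 10101101 = 173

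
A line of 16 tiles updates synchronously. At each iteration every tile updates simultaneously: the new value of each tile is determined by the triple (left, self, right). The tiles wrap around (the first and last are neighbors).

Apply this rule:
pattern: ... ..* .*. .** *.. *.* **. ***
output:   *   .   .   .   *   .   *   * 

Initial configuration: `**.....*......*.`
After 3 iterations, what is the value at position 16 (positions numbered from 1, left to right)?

*

iteration 1: .*****..*****...
iteration 2: ..*****..*******
iteration 3: *..*****..******
position 16 holds *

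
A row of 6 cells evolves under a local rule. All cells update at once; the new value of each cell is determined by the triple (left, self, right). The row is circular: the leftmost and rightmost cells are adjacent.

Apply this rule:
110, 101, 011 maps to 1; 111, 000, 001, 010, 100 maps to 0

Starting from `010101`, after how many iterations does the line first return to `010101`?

2

101010
010101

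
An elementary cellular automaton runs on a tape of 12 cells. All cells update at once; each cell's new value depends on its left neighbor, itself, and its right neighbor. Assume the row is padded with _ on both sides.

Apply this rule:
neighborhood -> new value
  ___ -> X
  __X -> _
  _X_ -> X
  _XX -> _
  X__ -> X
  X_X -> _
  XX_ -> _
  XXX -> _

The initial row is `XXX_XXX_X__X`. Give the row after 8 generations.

________XX_X
XXXXXXX____X
_______XXX_X
XXXXXX_____X
______XXXX_X
XXXXX______X
_____XXXXX_X
XXXX_______X

XXXX_______X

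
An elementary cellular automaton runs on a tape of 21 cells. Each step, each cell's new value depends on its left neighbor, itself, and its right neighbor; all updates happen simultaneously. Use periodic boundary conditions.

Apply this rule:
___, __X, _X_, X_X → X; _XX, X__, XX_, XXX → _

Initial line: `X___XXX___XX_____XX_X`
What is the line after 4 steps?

_XX___XXX___XX_____XX

step 1: __XX____XX___XXXX__X_
step 2: XX___XXX___XX_____XX_
step 3: ___XX____XX___XXXX__X
step 4: _XX___XXX___XX_____XX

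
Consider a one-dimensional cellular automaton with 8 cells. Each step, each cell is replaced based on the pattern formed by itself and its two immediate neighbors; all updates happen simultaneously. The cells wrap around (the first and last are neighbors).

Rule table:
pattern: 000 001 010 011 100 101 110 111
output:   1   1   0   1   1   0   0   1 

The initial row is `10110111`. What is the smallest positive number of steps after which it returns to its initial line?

00100111
11011110
10011100
01111011
01110010
11101101
11001001
10110111

8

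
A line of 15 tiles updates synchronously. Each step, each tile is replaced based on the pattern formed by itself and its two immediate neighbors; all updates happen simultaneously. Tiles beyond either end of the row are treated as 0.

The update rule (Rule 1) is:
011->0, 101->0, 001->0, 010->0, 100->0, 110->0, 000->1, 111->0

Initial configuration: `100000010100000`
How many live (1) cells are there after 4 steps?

001111000001111
100000011100000
001111000001111  (repeats step 1; period 2)
step 4: 100000011100000
count of 1: 4

4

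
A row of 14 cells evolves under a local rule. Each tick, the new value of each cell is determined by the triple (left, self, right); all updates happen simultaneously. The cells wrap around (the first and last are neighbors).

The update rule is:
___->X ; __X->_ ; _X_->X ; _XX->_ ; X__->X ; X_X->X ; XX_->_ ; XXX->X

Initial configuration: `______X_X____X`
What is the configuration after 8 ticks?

tick 1: XXXXX_XXXXXX_X
tick 2: XXXX_X_XXXX_X_
tick 3: _XX_XXX_XX_XXX
tick 4: X__X_X_X__X_X_
tick 5: XX_XXXXXX_XXXX
tick 6: X_X_XXXX_X_XXX
tick 7: _XXX_XX_XXX_XX
tick 8: X_X_X__X_X_X__

X_X_X__X_X_X__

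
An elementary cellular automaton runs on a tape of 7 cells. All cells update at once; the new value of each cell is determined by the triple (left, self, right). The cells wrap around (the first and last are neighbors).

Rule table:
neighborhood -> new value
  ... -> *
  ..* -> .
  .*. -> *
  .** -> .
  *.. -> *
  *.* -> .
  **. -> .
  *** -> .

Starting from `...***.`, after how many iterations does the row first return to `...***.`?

7

**....*
..***..
*....**
.***...
....***
***....
...***.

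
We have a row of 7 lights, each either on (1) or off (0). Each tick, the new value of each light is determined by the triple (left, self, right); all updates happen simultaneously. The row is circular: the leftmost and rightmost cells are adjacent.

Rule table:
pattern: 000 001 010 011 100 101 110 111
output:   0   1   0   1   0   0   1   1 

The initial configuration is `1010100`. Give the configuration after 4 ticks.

tick 1: 0000001
tick 2: 0000010
tick 3: 0000100
tick 4: 0001000

0001000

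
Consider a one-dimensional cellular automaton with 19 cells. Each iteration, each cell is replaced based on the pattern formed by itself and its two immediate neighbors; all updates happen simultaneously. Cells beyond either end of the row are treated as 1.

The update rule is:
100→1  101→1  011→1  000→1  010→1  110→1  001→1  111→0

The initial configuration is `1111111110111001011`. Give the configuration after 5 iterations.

0000000011101111110

0000000011101111110
1111111110111000011
0000000011101111110  (repeats iteration 1; period 2)
iteration 5: 0000000011101111110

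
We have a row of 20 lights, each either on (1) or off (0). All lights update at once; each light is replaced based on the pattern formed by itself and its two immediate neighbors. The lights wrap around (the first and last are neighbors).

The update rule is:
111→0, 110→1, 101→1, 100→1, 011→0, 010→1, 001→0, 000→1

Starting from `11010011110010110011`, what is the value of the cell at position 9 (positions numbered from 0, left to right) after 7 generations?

0

01111000011011011000
00001111001101101111
11100001100110110001
00111100110011011100
10000110011001100111
11110011001100110000
00011001100110011110
position 9 holds 0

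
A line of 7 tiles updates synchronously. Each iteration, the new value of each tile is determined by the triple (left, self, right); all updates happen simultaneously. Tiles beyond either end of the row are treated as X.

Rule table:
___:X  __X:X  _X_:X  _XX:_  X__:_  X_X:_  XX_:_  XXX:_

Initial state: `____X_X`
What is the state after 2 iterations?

iteration 1: _XXXX__
iteration 2: ______X

______X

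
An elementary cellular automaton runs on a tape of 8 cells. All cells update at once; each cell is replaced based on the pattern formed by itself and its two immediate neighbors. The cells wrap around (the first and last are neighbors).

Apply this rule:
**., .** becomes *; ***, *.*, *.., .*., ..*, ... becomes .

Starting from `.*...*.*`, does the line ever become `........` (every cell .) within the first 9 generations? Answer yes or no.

yes

........
all cells are . at generation 1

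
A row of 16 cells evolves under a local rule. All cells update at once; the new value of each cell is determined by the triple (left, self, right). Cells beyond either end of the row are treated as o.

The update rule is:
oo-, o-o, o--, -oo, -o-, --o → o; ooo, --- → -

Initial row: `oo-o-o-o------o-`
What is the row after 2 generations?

generation 1: -oooooooo----ooo
generation 2: oo------oo--oo--

oo------oo--oo--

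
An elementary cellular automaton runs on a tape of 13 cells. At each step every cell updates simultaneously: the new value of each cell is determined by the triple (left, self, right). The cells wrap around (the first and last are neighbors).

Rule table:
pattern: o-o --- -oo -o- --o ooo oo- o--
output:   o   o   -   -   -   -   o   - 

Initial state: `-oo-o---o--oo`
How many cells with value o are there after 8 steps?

4

step 1: o-oo--o-----o
step 2: oo-o----ooo--
step 3: -oo--oo---o--
step 4: --o---o-o---o
step 5: ----o--o--o--
step 6: ooo---------o
step 7: --o-ooooooo--
step 8: o--o------o-o
count of o: 4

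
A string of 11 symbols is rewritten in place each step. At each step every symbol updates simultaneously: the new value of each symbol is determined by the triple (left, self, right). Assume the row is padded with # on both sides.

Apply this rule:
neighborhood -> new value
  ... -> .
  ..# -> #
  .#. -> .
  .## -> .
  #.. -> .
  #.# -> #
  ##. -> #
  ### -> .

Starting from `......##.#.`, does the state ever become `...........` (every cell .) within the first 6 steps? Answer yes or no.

.....#.##.#
....#.#.##.
...#.#.#.##
..#.#.#.#..
.#.#.#.#..#
#.#.#.#..#.
step 6 is #.#.#.#..#., still not uniform .

no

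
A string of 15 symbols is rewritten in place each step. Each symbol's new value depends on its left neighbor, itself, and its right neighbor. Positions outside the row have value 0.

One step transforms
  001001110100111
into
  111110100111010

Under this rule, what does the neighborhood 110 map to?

At position 7 the neighborhood is 110; the next row has 0 there.

0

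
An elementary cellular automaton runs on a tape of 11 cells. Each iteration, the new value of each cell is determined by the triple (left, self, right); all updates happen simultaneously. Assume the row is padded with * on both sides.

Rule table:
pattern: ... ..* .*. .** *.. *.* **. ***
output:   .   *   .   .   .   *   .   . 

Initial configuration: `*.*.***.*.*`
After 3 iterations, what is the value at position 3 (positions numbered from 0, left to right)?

.*.*...*.*.
*.*...*.*.*
.*...*.*.*.
position 3 holds .

.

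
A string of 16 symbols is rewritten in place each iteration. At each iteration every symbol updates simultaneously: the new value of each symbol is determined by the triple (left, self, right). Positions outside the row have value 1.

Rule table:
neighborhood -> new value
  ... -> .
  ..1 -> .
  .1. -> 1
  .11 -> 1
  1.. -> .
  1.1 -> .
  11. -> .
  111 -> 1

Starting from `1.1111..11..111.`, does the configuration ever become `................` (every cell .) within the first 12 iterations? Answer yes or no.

..111...1...11..
..11....1...1...
..1.....1...1...
..1.....1...1...  (fixed point — unchanged through iteration 12)
iteration 12 is ..1.....1...1..., still not uniform .

no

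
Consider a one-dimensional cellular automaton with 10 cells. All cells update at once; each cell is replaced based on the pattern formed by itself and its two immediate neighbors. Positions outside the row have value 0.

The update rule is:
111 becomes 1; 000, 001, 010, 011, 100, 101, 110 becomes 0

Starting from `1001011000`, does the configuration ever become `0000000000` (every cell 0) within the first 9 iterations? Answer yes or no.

iteration 1: 0000000000
all cells are 0 at iteration 1

yes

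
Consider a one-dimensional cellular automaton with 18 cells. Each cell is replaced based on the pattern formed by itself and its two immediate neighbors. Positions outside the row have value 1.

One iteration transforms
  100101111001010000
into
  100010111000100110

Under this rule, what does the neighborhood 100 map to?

0

At position 1 the neighborhood is 100; the next row has 0 there.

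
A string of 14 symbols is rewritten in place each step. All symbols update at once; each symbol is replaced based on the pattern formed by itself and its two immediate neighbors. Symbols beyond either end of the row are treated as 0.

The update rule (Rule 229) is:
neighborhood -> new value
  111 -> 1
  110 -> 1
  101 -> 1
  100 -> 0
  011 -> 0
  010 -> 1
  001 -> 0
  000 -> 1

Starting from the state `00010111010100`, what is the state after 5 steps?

11011011111101
01101101111111
00110110111111
10011011011111
10001101101111

10001101101111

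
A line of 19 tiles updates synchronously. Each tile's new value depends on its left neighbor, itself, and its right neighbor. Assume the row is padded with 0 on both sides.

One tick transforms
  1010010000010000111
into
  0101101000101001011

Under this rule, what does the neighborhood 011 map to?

At position 16 the neighborhood is 011; the next row has 0 there.

0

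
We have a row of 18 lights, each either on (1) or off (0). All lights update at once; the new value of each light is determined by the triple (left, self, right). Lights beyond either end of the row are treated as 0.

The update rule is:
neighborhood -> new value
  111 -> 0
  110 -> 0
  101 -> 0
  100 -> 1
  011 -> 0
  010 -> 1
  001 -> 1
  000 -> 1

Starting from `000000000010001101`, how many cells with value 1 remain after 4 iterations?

111111111111110001
000000000000001111
111111111111110000
000000000000001111
count of 1: 4

4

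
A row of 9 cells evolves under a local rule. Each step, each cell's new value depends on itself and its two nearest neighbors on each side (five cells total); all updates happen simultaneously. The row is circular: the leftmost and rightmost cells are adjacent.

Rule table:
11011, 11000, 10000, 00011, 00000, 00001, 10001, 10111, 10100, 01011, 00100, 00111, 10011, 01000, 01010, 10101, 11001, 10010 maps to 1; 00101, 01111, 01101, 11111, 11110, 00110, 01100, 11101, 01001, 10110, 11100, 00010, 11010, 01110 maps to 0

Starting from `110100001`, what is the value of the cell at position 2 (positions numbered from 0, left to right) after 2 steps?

1

000111111
111100000
position 2 holds 1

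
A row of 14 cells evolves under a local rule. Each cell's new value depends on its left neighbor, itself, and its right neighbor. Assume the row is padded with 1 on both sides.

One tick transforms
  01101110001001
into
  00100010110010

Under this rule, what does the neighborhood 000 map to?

1

At position 8 the neighborhood is 000; the next row has 1 there.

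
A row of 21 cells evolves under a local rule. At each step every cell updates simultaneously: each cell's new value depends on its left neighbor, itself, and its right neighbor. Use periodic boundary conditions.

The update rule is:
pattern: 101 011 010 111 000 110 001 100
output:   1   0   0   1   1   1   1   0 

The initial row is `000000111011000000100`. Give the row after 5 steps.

010111111101110101111

step 1: 111111011101011111001
step 2: 111111101110101111010
step 3: 011111110111010111101
step 4: 101111111011101011110
step 5: 010111111101110101111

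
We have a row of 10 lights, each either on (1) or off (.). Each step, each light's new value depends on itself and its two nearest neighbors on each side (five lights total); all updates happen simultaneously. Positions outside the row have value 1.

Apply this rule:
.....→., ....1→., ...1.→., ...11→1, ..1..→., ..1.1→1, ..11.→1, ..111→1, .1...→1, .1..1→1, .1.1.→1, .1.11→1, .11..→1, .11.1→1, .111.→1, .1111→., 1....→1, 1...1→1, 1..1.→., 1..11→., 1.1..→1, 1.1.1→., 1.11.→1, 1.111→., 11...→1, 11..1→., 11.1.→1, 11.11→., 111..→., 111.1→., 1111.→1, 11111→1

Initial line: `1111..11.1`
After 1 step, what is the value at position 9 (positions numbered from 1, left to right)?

.

111...11..
position 9 holds .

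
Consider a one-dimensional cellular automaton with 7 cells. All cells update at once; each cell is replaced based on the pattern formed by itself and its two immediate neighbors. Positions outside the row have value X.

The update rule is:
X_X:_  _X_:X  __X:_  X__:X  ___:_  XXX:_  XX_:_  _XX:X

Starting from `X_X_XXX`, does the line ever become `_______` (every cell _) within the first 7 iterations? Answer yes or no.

__X_X__
X_X_XX_
__X_X__  (repeats iteration 1; period 2)
iteration 7: __X_X__
iteration 7 is __X_X__, still not uniform _

no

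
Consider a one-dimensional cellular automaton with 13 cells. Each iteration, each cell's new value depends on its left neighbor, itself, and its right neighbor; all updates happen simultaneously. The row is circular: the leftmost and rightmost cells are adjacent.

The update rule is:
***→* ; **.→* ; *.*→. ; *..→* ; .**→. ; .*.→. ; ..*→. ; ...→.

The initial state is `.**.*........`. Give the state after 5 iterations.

..*..*.......
...*..*......
....*..*.....
.....*..*....
......*..*...

......*..*...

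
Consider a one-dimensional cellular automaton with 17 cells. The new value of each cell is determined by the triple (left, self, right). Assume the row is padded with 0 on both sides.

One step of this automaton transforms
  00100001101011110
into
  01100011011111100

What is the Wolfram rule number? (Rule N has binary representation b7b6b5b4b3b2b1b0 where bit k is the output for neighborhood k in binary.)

174

position 13: 111 → 1  (bit 7 = 1)
position 8: 110 → 0  (bit 6 = 0)
position 9: 101 → 1  (bit 5 = 1)
position 3: 100 → 0  (bit 4 = 0)
position 7: 011 → 1  (bit 3 = 1)
position 2: 010 → 1  (bit 2 = 1)
position 1: 001 → 1  (bit 1 = 1)
position 0: 000 → 0  (bit 0 = 0)
bits b7..b0 = 10101110 = 174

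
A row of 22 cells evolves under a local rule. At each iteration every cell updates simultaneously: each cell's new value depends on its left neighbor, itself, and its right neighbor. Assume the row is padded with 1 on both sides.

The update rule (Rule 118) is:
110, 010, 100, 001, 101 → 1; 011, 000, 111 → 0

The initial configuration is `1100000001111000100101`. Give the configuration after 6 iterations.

1101100101111011011001

iteration 1: 0110000010001101111110
iteration 2: 1011000111010110000011
iteration 3: 1101101001111011000100
iteration 4: 0110111110001101101111
iteration 5: 1011000011010110110000
iteration 6: 1101100101111011011001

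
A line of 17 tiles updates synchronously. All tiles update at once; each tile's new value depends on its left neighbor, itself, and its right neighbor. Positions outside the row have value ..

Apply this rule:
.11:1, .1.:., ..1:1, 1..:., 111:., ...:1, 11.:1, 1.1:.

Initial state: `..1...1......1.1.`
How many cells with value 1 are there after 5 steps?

step 1: 11..11..11111....
step 2: 11.111.11...1.111
step 3: 11.1.1.11.11..1.1
step 4: 11.....11.11.1...
step 5: 11.111111.11...11
count of 1: 12

12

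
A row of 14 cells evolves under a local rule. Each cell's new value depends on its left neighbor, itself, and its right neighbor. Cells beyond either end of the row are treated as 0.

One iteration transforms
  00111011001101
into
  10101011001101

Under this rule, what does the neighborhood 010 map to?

1

At position 13 the neighborhood is 010; the next row has 1 there.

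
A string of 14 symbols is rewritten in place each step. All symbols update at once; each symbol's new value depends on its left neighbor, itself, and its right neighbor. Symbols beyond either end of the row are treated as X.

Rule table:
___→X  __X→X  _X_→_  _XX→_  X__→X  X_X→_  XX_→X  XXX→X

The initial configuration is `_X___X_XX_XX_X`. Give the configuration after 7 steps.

step 1: __XXX___X__X__
step 2: XX_XXXXX_XX_XX
step 3: XX__XXXX__X__X
step 4: XXXX_XXXXX_XX_
step 5: XXXX__XXXX__X_
step 6: XXXXXX_XXXXX__
step 7: XXXXXX__XXXXXX

XXXXXX__XXXXXX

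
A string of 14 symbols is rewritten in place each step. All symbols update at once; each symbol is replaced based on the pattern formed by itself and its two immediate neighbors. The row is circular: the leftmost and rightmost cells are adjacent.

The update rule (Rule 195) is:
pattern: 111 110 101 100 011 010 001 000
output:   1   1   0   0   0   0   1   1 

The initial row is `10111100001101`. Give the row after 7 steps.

11011110111100

10011101110100
00101100110001
01000101010110
10011000000010
00101011111100
11000001111101
11011110111100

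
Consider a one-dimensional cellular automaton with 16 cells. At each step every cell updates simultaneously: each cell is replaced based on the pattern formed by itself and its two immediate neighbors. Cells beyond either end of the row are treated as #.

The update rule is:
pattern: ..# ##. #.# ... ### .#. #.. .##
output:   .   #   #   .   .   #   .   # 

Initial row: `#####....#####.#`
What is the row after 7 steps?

....#....#...#..

....#....#...###
....#....#...#..
....#....#...#..  (fixed point — unchanged through step 7)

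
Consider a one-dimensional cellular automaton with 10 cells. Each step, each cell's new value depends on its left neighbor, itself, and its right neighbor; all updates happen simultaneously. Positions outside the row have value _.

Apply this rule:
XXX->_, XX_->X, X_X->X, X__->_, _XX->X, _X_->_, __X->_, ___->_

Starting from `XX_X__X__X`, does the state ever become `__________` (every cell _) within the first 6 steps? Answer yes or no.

yes

XXX_______
X_X_______
_X________
__________
all cells are _ at step 4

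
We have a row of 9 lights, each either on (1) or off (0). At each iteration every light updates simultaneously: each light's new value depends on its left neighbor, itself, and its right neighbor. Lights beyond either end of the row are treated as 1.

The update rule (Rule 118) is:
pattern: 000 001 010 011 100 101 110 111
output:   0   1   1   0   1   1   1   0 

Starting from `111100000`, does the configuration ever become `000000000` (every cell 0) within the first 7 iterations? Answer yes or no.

000110001
101011010
111101111
000110000
101011001
111101110
000110011
iteration 7 is 000110011, still not uniform 0

no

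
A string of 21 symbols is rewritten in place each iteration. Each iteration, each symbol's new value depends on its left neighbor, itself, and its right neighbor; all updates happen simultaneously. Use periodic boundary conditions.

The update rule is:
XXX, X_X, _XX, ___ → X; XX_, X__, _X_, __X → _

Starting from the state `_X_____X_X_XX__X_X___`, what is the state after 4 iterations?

___XXX__X_XX____X__XX
_X_XX____XX__XX____X_
__XX__XX_X___X__XX___
X_X___X_X__X____X__XX

X_X___X_X__X____X__XX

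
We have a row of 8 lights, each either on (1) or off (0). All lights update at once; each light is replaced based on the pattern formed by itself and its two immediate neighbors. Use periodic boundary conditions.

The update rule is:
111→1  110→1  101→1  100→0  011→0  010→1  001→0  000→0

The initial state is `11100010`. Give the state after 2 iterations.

10100001

iteration 1: 01100011
iteration 2: 10100001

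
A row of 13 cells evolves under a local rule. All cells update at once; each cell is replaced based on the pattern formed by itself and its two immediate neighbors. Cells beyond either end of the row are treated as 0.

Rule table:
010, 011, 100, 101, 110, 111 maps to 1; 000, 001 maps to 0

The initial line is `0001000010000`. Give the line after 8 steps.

step 1: 0001100011000
step 2: 0001110011100
step 3: 0001111011110
step 4: 0001111111111
step 5: 0001111111111  (fixed point — unchanged through step 8)

0001111111111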